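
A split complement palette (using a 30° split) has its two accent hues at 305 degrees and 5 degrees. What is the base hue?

155°

The accents sit 30° either side of the complement, so the complement is their short-arc midpoint on the wheel.
Short-arc midpoint of 305° and 5°: 335°.
Base is 180° from the complement: 335 − 180 = 155°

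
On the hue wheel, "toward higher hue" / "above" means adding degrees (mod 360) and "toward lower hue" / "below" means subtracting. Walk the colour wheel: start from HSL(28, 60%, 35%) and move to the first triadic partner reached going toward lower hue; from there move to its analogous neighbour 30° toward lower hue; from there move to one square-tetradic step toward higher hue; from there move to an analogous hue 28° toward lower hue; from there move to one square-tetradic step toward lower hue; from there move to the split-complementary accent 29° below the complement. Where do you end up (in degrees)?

1°

−120° (triadic ↓): 28 − 120 = -92 → -92 + 360 = 268°
−30° (analog 30° ↓): 268 − 30 = 238°
+90° (square ↑): 238 + 90 = 328°
−28° (analog 28° ↓): 328 − 28 = 300°
−90° (square ↓): 300 − 90 = 210°
+151° (split-comp 29° ↓): 210 + 151 = 361 → 361 − 360 = 1°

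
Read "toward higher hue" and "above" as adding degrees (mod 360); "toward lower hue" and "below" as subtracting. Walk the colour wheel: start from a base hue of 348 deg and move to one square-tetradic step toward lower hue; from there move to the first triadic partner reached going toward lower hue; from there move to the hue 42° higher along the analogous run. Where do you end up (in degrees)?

square ↓ −90°: 348 − 90 = 258°
triadic ↓ −120°: 258 − 120 = 138°
analog 42° ↑ +42°: 138 + 42 = 180°

180°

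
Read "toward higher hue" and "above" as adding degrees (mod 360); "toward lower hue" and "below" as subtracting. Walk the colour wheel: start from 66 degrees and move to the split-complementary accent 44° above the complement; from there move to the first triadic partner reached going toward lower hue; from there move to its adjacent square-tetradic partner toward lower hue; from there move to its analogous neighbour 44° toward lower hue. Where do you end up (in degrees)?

66 + 224 = 290°   (split-comp 44° ↑)
290 − 120 = 170°   (triadic ↓)
170 − 90 = 80°   (square ↓)
80 − 44 = 36°   (analog 44° ↓)

36°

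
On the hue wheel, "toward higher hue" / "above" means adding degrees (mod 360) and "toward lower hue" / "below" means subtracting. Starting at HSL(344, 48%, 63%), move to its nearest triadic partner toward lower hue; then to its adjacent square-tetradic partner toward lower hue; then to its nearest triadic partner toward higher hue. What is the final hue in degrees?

254°

344 − 120 = 224°   (triadic ↓)
224 − 90 = 134°   (square ↓)
134 + 120 = 254°   (triadic ↑)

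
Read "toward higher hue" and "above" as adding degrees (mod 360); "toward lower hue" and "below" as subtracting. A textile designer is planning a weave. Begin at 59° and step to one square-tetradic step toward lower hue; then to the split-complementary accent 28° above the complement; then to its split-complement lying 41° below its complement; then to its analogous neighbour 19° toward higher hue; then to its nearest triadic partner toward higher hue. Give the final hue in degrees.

59 − 90 = -31 → -31 + 360 = 329°   (square ↓)
329 + 208 = 537 → 537 − 360 = 177°   (split-comp 28° ↑)
177 + 139 = 316°   (split-comp 41° ↓)
316 + 19 = 335°   (analog 19° ↑)
335 + 120 = 455 → 455 − 360 = 95°   (triadic ↑)

95°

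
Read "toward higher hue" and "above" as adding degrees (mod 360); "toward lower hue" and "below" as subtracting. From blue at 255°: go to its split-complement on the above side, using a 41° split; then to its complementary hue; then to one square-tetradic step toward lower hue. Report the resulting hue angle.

206°

split-comp 41° ↑ +221°: 255 + 221 = 476 → 476 − 360 = 116°
complement +180°: 116 + 180 = 296°
square ↓ −90°: 296 − 90 = 206°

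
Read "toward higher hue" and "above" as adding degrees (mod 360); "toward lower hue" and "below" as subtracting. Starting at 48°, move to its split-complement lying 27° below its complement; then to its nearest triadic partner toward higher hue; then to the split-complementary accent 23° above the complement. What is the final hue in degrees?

164°

split-comp 27° ↓ +153°: 48 + 153 = 201°
triadic ↑ +120°: 201 + 120 = 321°
split-comp 23° ↑ +203°: 321 + 203 = 524 → 524 − 360 = 164°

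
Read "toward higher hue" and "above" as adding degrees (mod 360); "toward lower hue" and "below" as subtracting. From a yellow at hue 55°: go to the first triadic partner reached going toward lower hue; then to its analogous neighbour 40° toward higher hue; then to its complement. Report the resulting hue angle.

155°

55 − 120 = -65 → -65 + 360 = 295°   (triadic ↓)
295 + 40 = 335°   (analog 40° ↑)
335 + 180 = 515 → 515 − 360 = 155°   (complement)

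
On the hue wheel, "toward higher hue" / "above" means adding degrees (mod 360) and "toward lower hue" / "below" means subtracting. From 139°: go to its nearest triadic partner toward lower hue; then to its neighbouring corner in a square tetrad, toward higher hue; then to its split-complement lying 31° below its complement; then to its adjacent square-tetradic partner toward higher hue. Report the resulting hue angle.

348°

triadic ↓ −120°: 139 − 120 = 19°
square ↑ +90°: 19 + 90 = 109°
split-comp 31° ↓ +149°: 109 + 149 = 258°
square ↑ +90°: 258 + 90 = 348°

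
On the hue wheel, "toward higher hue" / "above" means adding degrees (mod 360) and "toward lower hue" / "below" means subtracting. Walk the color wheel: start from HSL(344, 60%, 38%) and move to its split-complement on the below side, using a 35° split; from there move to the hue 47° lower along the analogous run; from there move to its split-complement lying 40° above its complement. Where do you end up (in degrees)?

+145° (split-comp 35° ↓): 344 + 145 = 489 → 489 − 360 = 129°
−47° (analog 47° ↓): 129 − 47 = 82°
+220° (split-comp 40° ↑): 82 + 220 = 302°

302°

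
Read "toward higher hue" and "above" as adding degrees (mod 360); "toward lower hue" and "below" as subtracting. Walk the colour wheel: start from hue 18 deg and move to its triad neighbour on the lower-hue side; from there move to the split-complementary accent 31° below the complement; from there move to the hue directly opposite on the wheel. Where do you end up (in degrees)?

−120° (triadic ↓): 18 − 120 = -102 → -102 + 360 = 258°
+149° (split-comp 31° ↓): 258 + 149 = 407 → 407 − 360 = 47°
+180° (complement): 47 + 180 = 227°

227°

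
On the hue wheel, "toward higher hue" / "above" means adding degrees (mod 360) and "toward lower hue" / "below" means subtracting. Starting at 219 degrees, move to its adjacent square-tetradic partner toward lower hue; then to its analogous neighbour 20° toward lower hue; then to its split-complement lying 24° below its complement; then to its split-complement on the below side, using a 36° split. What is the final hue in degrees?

square ↓ −90°: 219 − 90 = 129°
analog 20° ↓ −20°: 129 − 20 = 109°
split-comp 24° ↓ +156°: 109 + 156 = 265°
split-comp 36° ↓ +144°: 265 + 144 = 409 → 409 − 360 = 49°

49°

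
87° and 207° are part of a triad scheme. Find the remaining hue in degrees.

327°

A triad places three hues 120° apart.
The full set through 87° is {87°, 207°, 327°}.
Given {87°, 207°}, the missing hue is 327°.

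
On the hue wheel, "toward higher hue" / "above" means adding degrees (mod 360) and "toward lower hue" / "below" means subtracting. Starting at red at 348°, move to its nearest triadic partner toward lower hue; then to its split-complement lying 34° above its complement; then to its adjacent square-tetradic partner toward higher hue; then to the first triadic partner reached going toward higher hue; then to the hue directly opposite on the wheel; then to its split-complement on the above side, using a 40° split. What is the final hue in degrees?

348 − 120 = 228°   (triadic ↓)
228 + 214 = 442 → 442 − 360 = 82°   (split-comp 34° ↑)
82 + 90 = 172°   (square ↑)
172 + 120 = 292°   (triadic ↑)
292 + 180 = 472 → 472 − 360 = 112°   (complement)
112 + 220 = 332°   (split-comp 40° ↑)

332°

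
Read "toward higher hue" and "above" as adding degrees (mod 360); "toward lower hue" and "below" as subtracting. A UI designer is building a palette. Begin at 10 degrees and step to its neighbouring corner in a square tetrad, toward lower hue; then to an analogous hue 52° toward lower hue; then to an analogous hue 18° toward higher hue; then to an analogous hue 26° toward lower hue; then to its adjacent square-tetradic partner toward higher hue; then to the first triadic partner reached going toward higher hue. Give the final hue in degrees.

70°

square ↓ −90°: 10 − 90 = -80 → -80 + 360 = 280°
analog 52° ↓ −52°: 280 − 52 = 228°
analog 18° ↑ +18°: 228 + 18 = 246°
analog 26° ↓ −26°: 246 − 26 = 220°
square ↑ +90°: 220 + 90 = 310°
triadic ↑ +120°: 310 + 120 = 430 → 430 − 360 = 70°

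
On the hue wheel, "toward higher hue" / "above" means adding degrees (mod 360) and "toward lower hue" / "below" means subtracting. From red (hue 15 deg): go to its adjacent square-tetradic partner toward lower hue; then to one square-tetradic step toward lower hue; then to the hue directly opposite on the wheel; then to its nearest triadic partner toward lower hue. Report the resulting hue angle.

255°

15 − 90 = -75 → -75 + 360 = 285°   (square ↓)
285 − 90 = 195°   (square ↓)
195 + 180 = 375 → 375 − 360 = 15°   (complement)
15 − 120 = -105 → -105 + 360 = 255°   (triadic ↓)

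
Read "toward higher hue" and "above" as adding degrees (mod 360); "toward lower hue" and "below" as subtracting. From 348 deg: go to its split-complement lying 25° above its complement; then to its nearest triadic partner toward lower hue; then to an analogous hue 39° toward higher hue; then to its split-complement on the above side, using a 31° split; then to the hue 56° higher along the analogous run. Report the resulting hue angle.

19°

+205° (split-comp 25° ↑): 348 + 205 = 553 → 553 − 360 = 193°
−120° (triadic ↓): 193 − 120 = 73°
+39° (analog 39° ↑): 73 + 39 = 112°
+211° (split-comp 31° ↑): 112 + 211 = 323°
+56° (analog 56° ↑): 323 + 56 = 379 → 379 − 360 = 19°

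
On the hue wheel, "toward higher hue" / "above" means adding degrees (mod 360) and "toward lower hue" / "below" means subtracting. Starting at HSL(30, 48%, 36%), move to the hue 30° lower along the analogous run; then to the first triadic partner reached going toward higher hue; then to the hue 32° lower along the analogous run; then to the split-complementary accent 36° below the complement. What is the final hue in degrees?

−30° (analog 30° ↓): 30 − 30 = 0°
+120° (triadic ↑): 0 + 120 = 120°
−32° (analog 32° ↓): 120 − 32 = 88°
+144° (split-comp 36° ↓): 88 + 144 = 232°

232°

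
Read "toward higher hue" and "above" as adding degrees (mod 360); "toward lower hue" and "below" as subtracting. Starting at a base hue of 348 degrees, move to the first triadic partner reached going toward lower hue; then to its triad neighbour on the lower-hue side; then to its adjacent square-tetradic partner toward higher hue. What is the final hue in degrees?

triadic ↓ −120°: 348 − 120 = 228°
triadic ↓ −120°: 228 − 120 = 108°
square ↑ +90°: 108 + 90 = 198°

198°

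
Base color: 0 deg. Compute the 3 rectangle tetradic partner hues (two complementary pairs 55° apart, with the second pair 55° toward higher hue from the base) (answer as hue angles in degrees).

A rectangular tetradic uses two complementary pairs 55° apart: offsets 0°, 55°, 180°, 235°.
0 + 55 = 55°
0 + 180 = 180°
0 + 235 = 235°

55°, 180° and 235°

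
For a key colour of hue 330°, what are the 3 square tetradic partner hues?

A square tetradic scheme places four hues every 90°.
330 + 90 = 420 → 420 − 360 = 60°
330 + 180 = 510 → 510 − 360 = 150°
330 + 270 = 600 → 600 − 360 = 240°

60°, 150°, and 240°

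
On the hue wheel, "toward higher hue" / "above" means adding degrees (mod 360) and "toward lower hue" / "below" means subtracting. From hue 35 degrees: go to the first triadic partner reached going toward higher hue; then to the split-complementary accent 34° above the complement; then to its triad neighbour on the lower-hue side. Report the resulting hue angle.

35 + 120 = 155°   (triadic ↑)
155 + 214 = 369 → 369 − 360 = 9°   (split-comp 34° ↑)
9 − 120 = -111 → -111 + 360 = 249°   (triadic ↓)

249°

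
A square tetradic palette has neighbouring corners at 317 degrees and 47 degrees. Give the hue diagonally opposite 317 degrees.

137°

A square tetradic scheme places four hues 90° apart; opposite corners are 180° apart.
317 + 180 = 497 → 497 − 360 = 137°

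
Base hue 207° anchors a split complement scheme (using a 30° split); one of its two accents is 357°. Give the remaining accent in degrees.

57°

Split-complementary hues sit 30° either side of the complement.
Complement of the base 207°: 207 + 180 = 387 → 387 − 360 = 27°
The given accent 357° is 30° one side of 27°; the other accent sits 30° the other side: 27 + 30 = 57°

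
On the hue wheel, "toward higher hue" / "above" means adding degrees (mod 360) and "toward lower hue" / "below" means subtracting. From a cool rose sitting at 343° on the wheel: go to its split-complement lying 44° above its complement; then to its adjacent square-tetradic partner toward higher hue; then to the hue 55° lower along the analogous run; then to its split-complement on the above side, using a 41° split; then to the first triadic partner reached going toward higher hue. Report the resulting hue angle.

split-comp 44° ↑ +224°: 343 + 224 = 567 → 567 − 360 = 207°
square ↑ +90°: 207 + 90 = 297°
analog 55° ↓ −55°: 297 − 55 = 242°
split-comp 41° ↑ +221°: 242 + 221 = 463 → 463 − 360 = 103°
triadic ↑ +120°: 103 + 120 = 223°

223°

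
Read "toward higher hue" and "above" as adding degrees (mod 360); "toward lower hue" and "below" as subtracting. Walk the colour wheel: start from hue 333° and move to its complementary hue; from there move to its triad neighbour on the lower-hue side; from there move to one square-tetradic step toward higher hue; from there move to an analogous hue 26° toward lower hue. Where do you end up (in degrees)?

97°

333 + 180 = 513 → 513 − 360 = 153°   (complement)
153 − 120 = 33°   (triadic ↓)
33 + 90 = 123°   (square ↑)
123 − 26 = 97°   (analog 26° ↓)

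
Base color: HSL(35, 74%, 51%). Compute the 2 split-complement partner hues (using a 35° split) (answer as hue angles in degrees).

180° and 250°

Split-complementary hues sit 35° either side of the complement.
Complement of 35°: 35 + 180 = 215°
215 − 35 = 180°
215 + 35 = 250°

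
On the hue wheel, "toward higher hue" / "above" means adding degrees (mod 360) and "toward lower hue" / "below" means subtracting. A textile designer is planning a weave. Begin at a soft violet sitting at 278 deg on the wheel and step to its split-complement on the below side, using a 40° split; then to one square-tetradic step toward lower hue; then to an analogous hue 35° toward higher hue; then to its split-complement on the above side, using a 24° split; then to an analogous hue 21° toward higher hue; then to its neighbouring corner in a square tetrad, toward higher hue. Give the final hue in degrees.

split-comp 40° ↓ +140°: 278 + 140 = 418 → 418 − 360 = 58°
square ↓ −90°: 58 − 90 = -32 → -32 + 360 = 328°
analog 35° ↑ +35°: 328 + 35 = 363 → 363 − 360 = 3°
split-comp 24° ↑ +204°: 3 + 204 = 207°
analog 21° ↑ +21°: 207 + 21 = 228°
square ↑ +90°: 228 + 90 = 318°

318°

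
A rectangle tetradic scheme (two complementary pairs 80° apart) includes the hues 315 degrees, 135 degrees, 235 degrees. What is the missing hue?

55°

A rectangular tetradic uses two complementary pairs 80° apart: offsets 0°, 80°, 180°, 260°.
Among {135°, 235°, 315°}, 135° and 315° are a 180° pair.
The remaining hue 235° needs its own complement: 235 + 180 = 415 → 415 − 360 = 55°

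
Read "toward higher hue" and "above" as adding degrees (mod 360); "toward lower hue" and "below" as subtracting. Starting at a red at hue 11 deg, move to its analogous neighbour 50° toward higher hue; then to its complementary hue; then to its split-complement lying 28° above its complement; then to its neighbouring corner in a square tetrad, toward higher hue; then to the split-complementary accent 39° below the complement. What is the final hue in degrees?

320°

+50° (analog 50° ↑): 11 + 50 = 61°
+180° (complement): 61 + 180 = 241°
+208° (split-comp 28° ↑): 241 + 208 = 449 → 449 − 360 = 89°
+90° (square ↑): 89 + 90 = 179°
+141° (split-comp 39° ↓): 179 + 141 = 320°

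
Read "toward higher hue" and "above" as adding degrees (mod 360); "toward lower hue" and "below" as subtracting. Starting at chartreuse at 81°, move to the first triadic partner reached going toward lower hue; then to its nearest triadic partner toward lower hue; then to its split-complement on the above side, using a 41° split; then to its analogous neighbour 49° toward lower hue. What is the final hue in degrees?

13°

−120° (triadic ↓): 81 − 120 = -39 → -39 + 360 = 321°
−120° (triadic ↓): 321 − 120 = 201°
+221° (split-comp 41° ↑): 201 + 221 = 422 → 422 − 360 = 62°
−49° (analog 49° ↓): 62 − 49 = 13°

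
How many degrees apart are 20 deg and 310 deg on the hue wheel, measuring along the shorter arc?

|20 − 310| = 290.
The shorter arc is 360 − 290 = 70°.

70°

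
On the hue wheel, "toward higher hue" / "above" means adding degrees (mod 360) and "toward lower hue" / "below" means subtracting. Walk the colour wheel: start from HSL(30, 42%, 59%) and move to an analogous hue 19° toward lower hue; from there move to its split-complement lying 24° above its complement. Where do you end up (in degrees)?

30 − 19 = 11°   (analog 19° ↓)
11 + 204 = 215°   (split-comp 24° ↑)

215°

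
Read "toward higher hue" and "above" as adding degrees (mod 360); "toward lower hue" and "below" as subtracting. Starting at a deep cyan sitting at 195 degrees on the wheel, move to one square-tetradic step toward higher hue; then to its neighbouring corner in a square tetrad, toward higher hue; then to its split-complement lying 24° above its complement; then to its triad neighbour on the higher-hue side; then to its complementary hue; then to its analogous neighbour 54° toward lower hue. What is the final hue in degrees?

105°

+90° (square ↑): 195 + 90 = 285°
+90° (square ↑): 285 + 90 = 375 → 375 − 360 = 15°
+204° (split-comp 24° ↑): 15 + 204 = 219°
+120° (triadic ↑): 219 + 120 = 339°
+180° (complement): 339 + 180 = 519 → 519 − 360 = 159°
−54° (analog 54° ↓): 159 − 54 = 105°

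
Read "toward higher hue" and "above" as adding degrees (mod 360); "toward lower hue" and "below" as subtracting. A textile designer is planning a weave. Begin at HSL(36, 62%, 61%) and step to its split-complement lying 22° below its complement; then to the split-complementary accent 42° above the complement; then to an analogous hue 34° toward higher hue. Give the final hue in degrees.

90°

36 + 158 = 194°   (split-comp 22° ↓)
194 + 222 = 416 → 416 − 360 = 56°   (split-comp 42° ↑)
56 + 34 = 90°   (analog 34° ↑)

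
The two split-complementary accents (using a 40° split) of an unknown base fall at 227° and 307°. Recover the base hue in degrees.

87°

The accents sit 40° either side of the complement, so the complement is their short-arc midpoint on the wheel.
Short-arc midpoint of 227° and 307°: 267°.
Base is 180° from the complement: 267 − 180 = 87°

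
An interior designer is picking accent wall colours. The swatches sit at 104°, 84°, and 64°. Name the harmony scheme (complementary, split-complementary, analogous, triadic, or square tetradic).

analogous

Sort the hues: 64°, 84°, 104°.
Successive gaps around the wheel: 20°, 20°, 320°.
A run of hues at equal small steps (20°) with one large closing gap is an analogous group.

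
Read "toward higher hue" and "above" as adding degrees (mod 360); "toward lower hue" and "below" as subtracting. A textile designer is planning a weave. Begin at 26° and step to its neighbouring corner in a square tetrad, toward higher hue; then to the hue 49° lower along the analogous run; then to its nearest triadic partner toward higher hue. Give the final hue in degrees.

187°

+90° (square ↑): 26 + 90 = 116°
−49° (analog 49° ↓): 116 − 49 = 67°
+120° (triadic ↑): 67 + 120 = 187°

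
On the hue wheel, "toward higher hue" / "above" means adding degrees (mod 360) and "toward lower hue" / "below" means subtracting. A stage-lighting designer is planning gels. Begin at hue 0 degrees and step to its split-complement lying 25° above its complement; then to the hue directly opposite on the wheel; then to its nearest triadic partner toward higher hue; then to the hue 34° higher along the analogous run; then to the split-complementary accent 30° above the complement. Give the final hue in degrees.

29°

+205° (split-comp 25° ↑): 0 + 205 = 205°
+180° (complement): 205 + 180 = 385 → 385 − 360 = 25°
+120° (triadic ↑): 25 + 120 = 145°
+34° (analog 34° ↑): 145 + 34 = 179°
+210° (split-comp 30° ↑): 179 + 210 = 389 → 389 − 360 = 29°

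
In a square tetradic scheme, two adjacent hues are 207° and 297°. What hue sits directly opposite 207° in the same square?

A square tetradic scheme places four hues 90° apart; opposite corners are 180° apart.
207 + 180 = 387 → 387 − 360 = 27°

27°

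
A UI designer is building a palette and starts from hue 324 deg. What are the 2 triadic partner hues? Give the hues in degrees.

84° and 204°

A triad places three hues 120° apart.
324 + 120 = 444 → 444 − 360 = 84°
324 + 240 = 564 → 564 − 360 = 204°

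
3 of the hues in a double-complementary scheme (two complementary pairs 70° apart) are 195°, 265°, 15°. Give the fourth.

85°

A rectangular tetradic uses two complementary pairs 70° apart: offsets 0°, 70°, 180°, 250°.
Among {15°, 195°, 265°}, 15° and 195° are a 180° pair.
The remaining hue 265° needs its own complement: 265 + 180 = 445 → 445 − 360 = 85°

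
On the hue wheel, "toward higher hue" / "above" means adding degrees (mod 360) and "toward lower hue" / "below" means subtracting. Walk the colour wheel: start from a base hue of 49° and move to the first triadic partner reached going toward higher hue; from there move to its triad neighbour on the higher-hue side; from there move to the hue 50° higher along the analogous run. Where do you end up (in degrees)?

339°

+120° (triadic ↑): 49 + 120 = 169°
+120° (triadic ↑): 169 + 120 = 289°
+50° (analog 50° ↑): 289 + 50 = 339°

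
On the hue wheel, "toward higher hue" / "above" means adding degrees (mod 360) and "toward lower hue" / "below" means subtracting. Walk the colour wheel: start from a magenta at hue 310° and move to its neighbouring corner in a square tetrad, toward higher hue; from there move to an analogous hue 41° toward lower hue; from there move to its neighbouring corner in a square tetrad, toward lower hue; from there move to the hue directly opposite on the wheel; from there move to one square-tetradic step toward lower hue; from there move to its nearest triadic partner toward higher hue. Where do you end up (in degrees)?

310 + 90 = 400 → 400 − 360 = 40°   (square ↑)
40 − 41 = -1 → -1 + 360 = 359°   (analog 41° ↓)
359 − 90 = 269°   (square ↓)
269 + 180 = 449 → 449 − 360 = 89°   (complement)
89 − 90 = -1 → -1 + 360 = 359°   (square ↓)
359 + 120 = 479 → 479 − 360 = 119°   (triadic ↑)

119°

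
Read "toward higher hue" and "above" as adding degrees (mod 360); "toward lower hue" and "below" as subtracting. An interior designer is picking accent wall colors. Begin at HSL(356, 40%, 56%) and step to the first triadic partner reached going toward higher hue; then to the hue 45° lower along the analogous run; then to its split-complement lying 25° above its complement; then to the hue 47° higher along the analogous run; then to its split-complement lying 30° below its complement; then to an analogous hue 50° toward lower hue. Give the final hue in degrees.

63°

+120° (triadic ↑): 356 + 120 = 476 → 476 − 360 = 116°
−45° (analog 45° ↓): 116 − 45 = 71°
+205° (split-comp 25° ↑): 71 + 205 = 276°
+47° (analog 47° ↑): 276 + 47 = 323°
+150° (split-comp 30° ↓): 323 + 150 = 473 → 473 − 360 = 113°
−50° (analog 50° ↓): 113 − 50 = 63°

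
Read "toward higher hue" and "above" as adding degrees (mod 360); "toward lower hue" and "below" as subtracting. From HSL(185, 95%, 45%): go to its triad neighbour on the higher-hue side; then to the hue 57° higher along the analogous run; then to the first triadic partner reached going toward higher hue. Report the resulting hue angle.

+120° (triadic ↑): 185 + 120 = 305°
+57° (analog 57° ↑): 305 + 57 = 362 → 362 − 360 = 2°
+120° (triadic ↑): 2 + 120 = 122°

122°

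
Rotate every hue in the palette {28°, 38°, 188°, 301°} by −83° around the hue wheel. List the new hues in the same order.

28 − 83 = -55 → -55 + 360 = 305°
38 − 83 = -45 → -45 + 360 = 315°
188 − 83 = 105°
301 − 83 = 218°

305°, 315°, 105°, 218°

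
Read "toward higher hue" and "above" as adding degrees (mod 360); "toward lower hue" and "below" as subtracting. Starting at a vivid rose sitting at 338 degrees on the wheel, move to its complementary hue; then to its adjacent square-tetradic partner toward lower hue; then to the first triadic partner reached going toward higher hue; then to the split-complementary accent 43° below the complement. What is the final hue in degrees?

complement +180°: 338 + 180 = 518 → 518 − 360 = 158°
square ↓ −90°: 158 − 90 = 68°
triadic ↑ +120°: 68 + 120 = 188°
split-comp 43° ↓ +137°: 188 + 137 = 325°

325°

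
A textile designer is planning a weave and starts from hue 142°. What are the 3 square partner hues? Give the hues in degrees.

232°, 322° and 52°

A square tetradic scheme places four hues every 90°.
142 + 90 = 232°
142 + 180 = 322°
142 + 270 = 412 → 412 − 360 = 52°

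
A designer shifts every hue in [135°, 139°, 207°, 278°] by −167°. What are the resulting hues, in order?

135 − 167 = -32 → -32 + 360 = 328°
139 − 167 = -28 → -28 + 360 = 332°
207 − 167 = 40°
278 − 167 = 111°

328°, 332°, 40°, 111°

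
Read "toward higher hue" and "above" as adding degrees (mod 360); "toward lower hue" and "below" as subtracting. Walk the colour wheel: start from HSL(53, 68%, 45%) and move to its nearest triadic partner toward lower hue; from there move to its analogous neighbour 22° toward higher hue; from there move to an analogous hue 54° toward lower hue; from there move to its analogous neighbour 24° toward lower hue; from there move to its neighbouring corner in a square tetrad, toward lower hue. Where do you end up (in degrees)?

triadic ↓ −120°: 53 − 120 = -67 → -67 + 360 = 293°
analog 22° ↑ +22°: 293 + 22 = 315°
analog 54° ↓ −54°: 315 − 54 = 261°
analog 24° ↓ −24°: 261 − 24 = 237°
square ↓ −90°: 237 − 90 = 147°

147°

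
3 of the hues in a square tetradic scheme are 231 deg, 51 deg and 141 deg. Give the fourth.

321°

A square tetradic scheme places four hues every 90°.
The full set through 51° is {51°, 141°, 231°, 321°}.
Given {51°, 141°, 231°}, the missing hue is 321°.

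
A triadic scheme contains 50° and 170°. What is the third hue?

290°

A triad spaces three hues 120° apart.
The full set is {50°, 170°, 290°}.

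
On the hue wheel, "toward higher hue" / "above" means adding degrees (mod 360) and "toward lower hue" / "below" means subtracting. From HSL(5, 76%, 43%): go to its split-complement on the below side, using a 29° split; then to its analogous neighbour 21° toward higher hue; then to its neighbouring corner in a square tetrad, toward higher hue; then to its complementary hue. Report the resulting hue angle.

+151° (split-comp 29° ↓): 5 + 151 = 156°
+21° (analog 21° ↑): 156 + 21 = 177°
+90° (square ↑): 177 + 90 = 267°
+180° (complement): 267 + 180 = 447 → 447 − 360 = 87°

87°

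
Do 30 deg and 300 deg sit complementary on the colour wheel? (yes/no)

no

Angular distance: |30 − 300| = 270; shorter arc = 360 − 270 = 90°.
Complementary requires 180°.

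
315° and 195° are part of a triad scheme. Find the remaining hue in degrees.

A triad places three hues 120° apart.
The full set through 195° is {75°, 195°, 315°}.
Given {195°, 315°}, the missing hue is 75°.

75°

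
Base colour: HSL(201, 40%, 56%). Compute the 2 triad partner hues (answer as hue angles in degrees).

A triad places three hues 120° apart.
201 + 120 = 321°
201 + 240 = 441 → 441 − 360 = 81°

321° and 81°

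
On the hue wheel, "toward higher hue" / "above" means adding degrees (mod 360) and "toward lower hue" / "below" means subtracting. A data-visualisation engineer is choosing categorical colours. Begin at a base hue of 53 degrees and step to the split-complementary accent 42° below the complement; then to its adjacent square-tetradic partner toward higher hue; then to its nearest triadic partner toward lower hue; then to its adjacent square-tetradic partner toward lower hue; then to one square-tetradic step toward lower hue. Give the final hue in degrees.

341°

53 + 138 = 191°   (split-comp 42° ↓)
191 + 90 = 281°   (square ↑)
281 − 120 = 161°   (triadic ↓)
161 − 90 = 71°   (square ↓)
71 − 90 = -19 → -19 + 360 = 341°   (square ↓)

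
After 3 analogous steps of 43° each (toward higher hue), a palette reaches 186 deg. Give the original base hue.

3 steps of 43° (toward higher hue) give a net shift of +129°.
Start = end − shift: 186 − 129 = 57°

57°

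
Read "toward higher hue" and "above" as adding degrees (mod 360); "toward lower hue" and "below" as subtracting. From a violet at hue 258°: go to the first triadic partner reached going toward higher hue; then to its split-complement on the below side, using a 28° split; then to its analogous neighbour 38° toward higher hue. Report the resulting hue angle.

triadic ↑ +120°: 258 + 120 = 378 → 378 − 360 = 18°
split-comp 28° ↓ +152°: 18 + 152 = 170°
analog 38° ↑ +38°: 170 + 38 = 208°

208°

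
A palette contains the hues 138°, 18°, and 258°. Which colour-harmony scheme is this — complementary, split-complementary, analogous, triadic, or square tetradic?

Sort the hues: 18°, 138°, 258°.
Successive gaps around the wheel: 120°, 120°, 120°.
Three hues equally spaced 120° apart form a triad.

triadic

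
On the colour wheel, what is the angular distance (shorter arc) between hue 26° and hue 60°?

|26 − 60| = 34.
34 ≤ 180, so the shorter arc is 34°.

34°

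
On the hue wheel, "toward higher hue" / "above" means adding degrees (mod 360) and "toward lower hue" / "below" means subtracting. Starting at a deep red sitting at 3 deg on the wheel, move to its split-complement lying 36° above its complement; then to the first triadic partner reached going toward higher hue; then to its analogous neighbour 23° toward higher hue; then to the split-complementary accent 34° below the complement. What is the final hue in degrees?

split-comp 36° ↑ +216°: 3 + 216 = 219°
triadic ↑ +120°: 219 + 120 = 339°
analog 23° ↑ +23°: 339 + 23 = 362 → 362 − 360 = 2°
split-comp 34° ↓ +146°: 2 + 146 = 148°

148°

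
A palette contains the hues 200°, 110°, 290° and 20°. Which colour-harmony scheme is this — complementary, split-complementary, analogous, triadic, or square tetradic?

Sort the hues: 20°, 110°, 200°, 290°.
Successive gaps around the wheel: 90°, 90°, 90°, 90°.
Four hues every 90° form a square tetradic scheme.

square tetradic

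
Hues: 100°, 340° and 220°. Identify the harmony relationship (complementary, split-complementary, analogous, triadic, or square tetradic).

triadic

Sort the hues: 100°, 220°, 340°.
Successive gaps around the wheel: 120°, 120°, 120°.
Three hues equally spaced 120° apart form a triad.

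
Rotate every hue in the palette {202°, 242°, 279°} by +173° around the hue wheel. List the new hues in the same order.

15°, 55°, 92°

202 + 173 = 375 → 375 − 360 = 15°
242 + 173 = 415 → 415 − 360 = 55°
279 + 173 = 452 → 452 − 360 = 92°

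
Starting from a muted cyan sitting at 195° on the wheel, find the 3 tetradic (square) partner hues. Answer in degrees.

285°, 15°, and 105°

A square tetradic scheme places four hues every 90°.
195 + 90 = 285°
195 + 180 = 375 → 375 − 360 = 15°
195 + 270 = 465 → 465 − 360 = 105°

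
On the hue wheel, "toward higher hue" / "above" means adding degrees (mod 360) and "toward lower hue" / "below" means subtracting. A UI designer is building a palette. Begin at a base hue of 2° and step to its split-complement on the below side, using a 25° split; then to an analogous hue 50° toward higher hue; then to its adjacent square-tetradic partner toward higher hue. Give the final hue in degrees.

+155° (split-comp 25° ↓): 2 + 155 = 157°
+50° (analog 50° ↑): 157 + 50 = 207°
+90° (square ↑): 207 + 90 = 297°

297°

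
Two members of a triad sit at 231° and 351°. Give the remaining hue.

A triad spaces three hues 120° apart.
The full set is {111°, 231°, 351°}.

111°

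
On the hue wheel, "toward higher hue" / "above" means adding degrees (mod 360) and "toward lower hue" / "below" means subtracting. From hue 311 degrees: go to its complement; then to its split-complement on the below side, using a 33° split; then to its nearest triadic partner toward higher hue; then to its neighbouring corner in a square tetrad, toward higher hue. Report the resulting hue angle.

311 + 180 = 491 → 491 − 360 = 131°   (complement)
131 + 147 = 278°   (split-comp 33° ↓)
278 + 120 = 398 → 398 − 360 = 38°   (triadic ↑)
38 + 90 = 128°   (square ↑)

128°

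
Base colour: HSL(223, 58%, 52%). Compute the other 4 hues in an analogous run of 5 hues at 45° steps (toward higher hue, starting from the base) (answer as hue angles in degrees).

268°, 313°, 358°, and 43°

223 + 45 = 268°
223 + 90 = 313°
223 + 135 = 358°
223 + 180 = 403 → 403 − 360 = 43°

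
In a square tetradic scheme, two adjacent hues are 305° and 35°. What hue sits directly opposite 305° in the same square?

A square tetradic scheme places four hues 90° apart; opposite corners are 180° apart.
305 + 180 = 485 → 485 − 360 = 125°

125°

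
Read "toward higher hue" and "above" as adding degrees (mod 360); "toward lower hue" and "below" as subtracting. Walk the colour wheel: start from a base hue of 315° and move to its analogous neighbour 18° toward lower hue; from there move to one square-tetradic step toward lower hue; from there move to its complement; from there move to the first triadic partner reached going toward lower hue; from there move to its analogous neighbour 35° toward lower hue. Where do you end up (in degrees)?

analog 18° ↓ −18°: 315 − 18 = 297°
square ↓ −90°: 297 − 90 = 207°
complement +180°: 207 + 180 = 387 → 387 − 360 = 27°
triadic ↓ −120°: 27 − 120 = -93 → -93 + 360 = 267°
analog 35° ↓ −35°: 267 − 35 = 232°

232°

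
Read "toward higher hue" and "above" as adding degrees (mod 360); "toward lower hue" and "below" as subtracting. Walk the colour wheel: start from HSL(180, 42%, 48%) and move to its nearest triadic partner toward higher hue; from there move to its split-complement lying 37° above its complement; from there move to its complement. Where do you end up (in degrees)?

337°

180 + 120 = 300°   (triadic ↑)
300 + 217 = 517 → 517 − 360 = 157°   (split-comp 37° ↑)
157 + 180 = 337°   (complement)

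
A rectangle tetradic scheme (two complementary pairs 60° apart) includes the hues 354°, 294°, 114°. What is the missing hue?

174°

A rectangular tetradic uses two complementary pairs 60° apart: offsets 0°, 60°, 180°, 240°.
Among {114°, 294°, 354°}, 114° and 294° are a 180° pair.
The remaining hue 354° needs its own complement: 354 + 180 = 534 → 534 − 360 = 174°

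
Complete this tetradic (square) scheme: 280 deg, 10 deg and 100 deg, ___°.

190°

A square tetradic scheme places four hues every 90°.
The full set through 10° is {10°, 100°, 190°, 280°}.
Given {10°, 100°, 280°}, the missing hue is 190°.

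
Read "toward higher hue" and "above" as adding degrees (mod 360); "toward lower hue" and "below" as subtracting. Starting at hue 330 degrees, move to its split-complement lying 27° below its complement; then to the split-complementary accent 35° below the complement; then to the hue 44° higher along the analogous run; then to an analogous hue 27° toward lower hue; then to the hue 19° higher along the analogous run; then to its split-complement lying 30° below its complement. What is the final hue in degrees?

330 + 153 = 483 → 483 − 360 = 123°   (split-comp 27° ↓)
123 + 145 = 268°   (split-comp 35° ↓)
268 + 44 = 312°   (analog 44° ↑)
312 − 27 = 285°   (analog 27° ↓)
285 + 19 = 304°   (analog 19° ↑)
304 + 150 = 454 → 454 − 360 = 94°   (split-comp 30° ↓)

94°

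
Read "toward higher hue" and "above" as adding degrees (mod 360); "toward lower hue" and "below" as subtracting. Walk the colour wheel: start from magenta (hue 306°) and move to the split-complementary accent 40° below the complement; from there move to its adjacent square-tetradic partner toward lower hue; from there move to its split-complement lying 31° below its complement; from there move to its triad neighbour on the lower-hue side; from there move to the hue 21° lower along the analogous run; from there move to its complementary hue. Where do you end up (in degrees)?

184°

+140° (split-comp 40° ↓): 306 + 140 = 446 → 446 − 360 = 86°
−90° (square ↓): 86 − 90 = -4 → -4 + 360 = 356°
+149° (split-comp 31° ↓): 356 + 149 = 505 → 505 − 360 = 145°
−120° (triadic ↓): 145 − 120 = 25°
−21° (analog 21° ↓): 25 − 21 = 4°
+180° (complement): 4 + 180 = 184°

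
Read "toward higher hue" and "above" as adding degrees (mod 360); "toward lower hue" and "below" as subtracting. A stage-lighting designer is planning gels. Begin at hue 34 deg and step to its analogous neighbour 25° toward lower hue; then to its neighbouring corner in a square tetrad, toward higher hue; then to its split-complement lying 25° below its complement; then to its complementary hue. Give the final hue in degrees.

34 − 25 = 9°   (analog 25° ↓)
9 + 90 = 99°   (square ↑)
99 + 155 = 254°   (split-comp 25° ↓)
254 + 180 = 434 → 434 − 360 = 74°   (complement)

74°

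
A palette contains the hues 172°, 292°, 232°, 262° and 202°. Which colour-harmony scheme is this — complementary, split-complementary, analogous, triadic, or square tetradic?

analogous

Sort the hues: 172°, 202°, 232°, 262°, 292°.
Successive gaps around the wheel: 30°, 30°, 30°, 30°, 240°.
A run of hues at equal small steps (30°) with one large closing gap is an analogous group.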